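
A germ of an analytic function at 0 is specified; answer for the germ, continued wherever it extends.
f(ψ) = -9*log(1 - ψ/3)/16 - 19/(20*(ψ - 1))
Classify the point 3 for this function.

The term (-9/16)*log(1 - ψ/(3)) has argument 1 - 3/(3) = 0 at 3: a logarithmic (infinitely-sheeted) branch point; the remaining terms are analytic or single-valued there.

The point is a logarithmic branch point.


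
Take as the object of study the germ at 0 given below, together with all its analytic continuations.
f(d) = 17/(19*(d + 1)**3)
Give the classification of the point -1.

The denominator factor d + 1 vanishes at -1 and appears to the power 3; the numerator there equals 17/19, nonzero, and no other factor vanishes.
Hence a pole whose order is the multiplicity, 3.

The point is a pole of order 3.


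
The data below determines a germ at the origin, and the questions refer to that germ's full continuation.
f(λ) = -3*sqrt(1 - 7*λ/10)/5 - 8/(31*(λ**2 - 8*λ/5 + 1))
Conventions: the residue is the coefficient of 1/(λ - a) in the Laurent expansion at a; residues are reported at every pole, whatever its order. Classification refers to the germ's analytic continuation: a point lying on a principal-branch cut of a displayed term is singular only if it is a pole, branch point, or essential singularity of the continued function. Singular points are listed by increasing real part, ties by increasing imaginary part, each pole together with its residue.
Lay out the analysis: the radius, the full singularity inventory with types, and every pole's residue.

Denominator factor (λ**2 - 8*λ/5 + 1): discriminant -36/25, complex-conjugate roots (4/5) + (3/5)*i and (4/5) - (3/5)*i; poles of order 1, moduli 1 and 1.
Branch term (-3/5)*sqrt(1 - λ/(10/7)): its argument vanishes at λ = 10/7, a square-root branch point, modulus 10/7.
The radius of convergence is the smallest modulus among the singular points: 1.
The branch term is analytic at (4/5) - (3/5)*i and contributes nothing to the residue; only the rational part matters.
The factor λ**2 - 8*λ/5 + 1 splits as (λ - a)(λ - a') with a = (4/5) - (3/5)*i, a' = (4/5) + (3/5)*i. At the order-1 pole a set g(λ) = (λ - a)*(rational part) = [-8/31] / (λ - a').
Simple pole: residue = g(a) at a = (4/5) - (3/5)*i, which is -(20/93)*i.
The branch term is analytic at (4/5) + (3/5)*i and contributes nothing to the residue; only the rational part matters.
The factor λ**2 - 8*λ/5 + 1 splits as (λ - a)(λ - a') with a = (4/5) + (3/5)*i, a' = (4/5) - (3/5)*i. At the order-1 pole a set g(λ) = (λ - a)*(rational part) = [-8/31] / (λ - a').
Simple pole: residue = g(a) at a = (4/5) + (3/5)*i, which is (20/93)*i.
List the singular points by increasing real part (a conjugate pair: the negative imaginary part first).

Radius of convergence at 0: 1.
At (4/5) - (3/5)*i: a pole of order 1; residue -(20/93)*i.
At (4/5) + (3/5)*i: a pole of order 1; residue (20/93)*i.
At 10/7: an algebraic (square-root) branch point.


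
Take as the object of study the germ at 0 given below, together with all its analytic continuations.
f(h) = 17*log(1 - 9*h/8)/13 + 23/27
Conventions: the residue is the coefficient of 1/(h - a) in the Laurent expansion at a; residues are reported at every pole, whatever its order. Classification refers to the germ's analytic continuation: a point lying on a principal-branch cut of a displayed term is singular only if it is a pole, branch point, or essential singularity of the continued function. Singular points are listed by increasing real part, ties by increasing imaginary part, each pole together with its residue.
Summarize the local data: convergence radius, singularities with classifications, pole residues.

Radius of convergence at 0: 8/9.
At 8/9: a logarithmic branch point.

Branch term (17/13)*log(1 - h/(8/9)): its argument vanishes at h = 8/9, a logarithmic branch point, modulus 8/9.
The radius of convergence is the smallest modulus among the singular points: 8/9.


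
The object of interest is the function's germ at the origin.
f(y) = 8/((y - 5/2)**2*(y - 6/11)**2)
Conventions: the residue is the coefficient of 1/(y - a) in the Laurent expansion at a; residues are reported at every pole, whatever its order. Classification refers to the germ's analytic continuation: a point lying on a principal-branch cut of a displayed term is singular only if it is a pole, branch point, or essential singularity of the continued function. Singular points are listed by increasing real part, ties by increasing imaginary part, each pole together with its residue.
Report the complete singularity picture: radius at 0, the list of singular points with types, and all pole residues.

Radius of convergence at 0: 6/11.
At 6/11: a pole of order 2; residue 170368/79507.
At 5/2: a pole of order 2; residue -170368/79507.

Denominator factor (y - 6/11)^2: pole of order 2 at 6/11, modulus 6/11.
Denominator factor (y - 5/2)^2: pole of order 2 at 5/2, modulus 5/2.
The radius of convergence is the smallest modulus among the singular points: 6/11.
At the order-2 pole 6/11 set g(y) = (y - (6/11))^2*f(y) = 8/(y - 5/2)**2.
Order-2 pole: residue = g'(a); g'(6/11) = 170368/79507, so the residue is 170368/79507.
At the order-2 pole 5/2 set g(y) = (y - (5/2))^2*f(y) = 8/(y - 6/11)**2.
Order-2 pole: residue = g'(a); g'(5/2) = -170368/79507, so the residue is -170368/79507.
List the singular points by increasing real part (a conjugate pair: the negative imaginary part first).


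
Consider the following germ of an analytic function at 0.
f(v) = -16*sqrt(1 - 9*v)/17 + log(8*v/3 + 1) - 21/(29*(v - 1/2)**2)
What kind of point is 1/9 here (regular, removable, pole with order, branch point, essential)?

The point is an algebraic (square-root) branch point.

The term (-16/17)*sqrt(1 - v/(1/9)) has argument 1 - 1/9/(1/9) = 0 at 1/9: a square-root (algebraic, two-sheeted) branch point; the remaining terms are analytic or single-valued there.


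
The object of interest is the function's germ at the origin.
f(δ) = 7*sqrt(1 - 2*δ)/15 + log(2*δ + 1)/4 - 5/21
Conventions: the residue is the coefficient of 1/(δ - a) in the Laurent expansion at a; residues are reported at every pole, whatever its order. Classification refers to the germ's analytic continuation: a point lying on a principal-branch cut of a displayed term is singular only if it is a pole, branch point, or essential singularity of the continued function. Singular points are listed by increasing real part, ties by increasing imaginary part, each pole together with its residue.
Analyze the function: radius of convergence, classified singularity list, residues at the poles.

Radius of convergence at 0: 1/2.
At -1/2: a logarithmic branch point.
At 1/2: an algebraic (square-root) branch point.

Branch term (7/15)*sqrt(1 - δ/(1/2)): its argument vanishes at δ = 1/2, a square-root branch point, modulus 1/2.
Branch term (1/4)*log(1 - δ/(-1/2)): its argument vanishes at δ = -1/2, a logarithmic branch point, modulus 1/2.
The radius of convergence is the smallest modulus among the singular points: 1/2.
List the singular points by increasing real part (a conjugate pair: the negative imaginary part first).


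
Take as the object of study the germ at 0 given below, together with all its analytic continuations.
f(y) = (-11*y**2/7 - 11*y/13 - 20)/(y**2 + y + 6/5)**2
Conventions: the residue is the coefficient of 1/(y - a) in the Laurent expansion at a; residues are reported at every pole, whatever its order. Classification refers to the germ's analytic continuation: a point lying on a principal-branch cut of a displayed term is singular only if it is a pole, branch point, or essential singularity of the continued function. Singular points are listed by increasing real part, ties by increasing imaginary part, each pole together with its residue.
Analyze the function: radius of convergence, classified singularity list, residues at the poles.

Radius of convergence at 0: (1/5)*sqrt(30).
At (-1/2) - ((1/10)*sqrt(95))*i: a pole of order 2; residue -((19531/32851)*sqrt(95))*i.
At (-1/2) + ((1/10)*sqrt(95))*i: a pole of order 2; residue ((19531/32851)*sqrt(95))*i.

Denominator factor (y**2 + y + 6/5)^2: discriminant -19/5, complex-conjugate roots (-1/2) + ((1/10)*sqrt(95))*i and (-1/2) - ((1/10)*sqrt(95))*i; poles of order 2, moduli (1/5)*sqrt(30) and (1/5)*sqrt(30).
The radius of convergence is the smallest modulus among the singular points: (1/5)*sqrt(30).
The factor y**2 + y + 6/5 splits as (y - a)(y - a') with a = (-1/2) - ((1/10)*sqrt(95))*i, a' = (-1/2) + ((1/10)*sqrt(95))*i. At the order-2 pole a set g(y) = (y - a)^2*f(y) = [-11*y**2/7 - 11*y/13 - 20] / (y - a')^2.
Order-2 pole: residue = g'(a); g'((-1/2) - ((1/10)*sqrt(95))*i) = -((19531/32851)*sqrt(95))*i, so the residue is -((19531/32851)*sqrt(95))*i.
The factor y**2 + y + 6/5 splits as (y - a)(y - a') with a = (-1/2) + ((1/10)*sqrt(95))*i, a' = (-1/2) - ((1/10)*sqrt(95))*i. At the order-2 pole a set g(y) = (y - a)^2*f(y) = [-11*y**2/7 - 11*y/13 - 20] / (y - a')^2.
Order-2 pole: residue = g'(a); g'((-1/2) + ((1/10)*sqrt(95))*i) = ((19531/32851)*sqrt(95))*i, so the residue is ((19531/32851)*sqrt(95))*i.
List the singular points by increasing real part (a conjugate pair: the negative imaginary part first).


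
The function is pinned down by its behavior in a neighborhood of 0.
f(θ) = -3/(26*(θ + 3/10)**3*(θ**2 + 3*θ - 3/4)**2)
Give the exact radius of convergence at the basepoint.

Denominator factor (θ**2 + 3*θ - 3/4)^2: discriminant 12, real irrational roots -3/2 + sqrt(3) and -3/2 - sqrt(3); poles of order 2, moduli -3/2 + sqrt(3) and 3/2 + sqrt(3).
Denominator factor (θ + 3/10)^3: pole of order 3 at -3/10, modulus 3/10.
The radius of convergence is the smallest modulus among the singular points: -3/2 + sqrt(3).

The radius of convergence is -3/2 + sqrt(3).


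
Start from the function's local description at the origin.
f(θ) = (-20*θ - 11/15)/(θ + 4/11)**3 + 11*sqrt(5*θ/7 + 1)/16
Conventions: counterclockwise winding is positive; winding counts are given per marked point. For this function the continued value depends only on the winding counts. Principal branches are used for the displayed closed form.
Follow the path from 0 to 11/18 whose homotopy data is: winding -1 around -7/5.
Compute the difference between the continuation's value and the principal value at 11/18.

Continued minus principal equals -(11/336)*sqrt(2534).

The rational part is single-valued and drops out of the difference; each branch term changes only by its own monodromy.
(11/16)*sqrt(1 - θ/(-7/5)): winding -1 is odd, the square root flips sign, contributing -2*(11/16)*sqrt(1 - (11/18)/(-7/5)) = -2*(11/16)*sqrt(181/126) = -(11/336)*sqrt(2534).
Summing the contributions at θ = 11/18 gives -(11/336)*sqrt(2534).


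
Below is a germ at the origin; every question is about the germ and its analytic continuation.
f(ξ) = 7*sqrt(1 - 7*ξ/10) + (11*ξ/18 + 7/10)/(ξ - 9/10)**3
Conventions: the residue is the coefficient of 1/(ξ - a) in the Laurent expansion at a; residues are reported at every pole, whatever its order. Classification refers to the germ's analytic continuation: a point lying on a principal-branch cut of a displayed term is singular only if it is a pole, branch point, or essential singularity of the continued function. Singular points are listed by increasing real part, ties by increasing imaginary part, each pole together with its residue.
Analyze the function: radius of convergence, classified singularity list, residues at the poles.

Denominator factor (ξ - 9/10)^3: pole of order 3 at 9/10, modulus 9/10.
Branch term (7)*sqrt(1 - ξ/(10/7)): its argument vanishes at ξ = 10/7, a square-root branch point, modulus 10/7.
The radius of convergence is the smallest modulus among the singular points: 9/10.
The branch term is analytic at 9/10 and contributes nothing to the residue; only the rational part matters.
At the order-3 pole 9/10 set g(ξ) = (ξ - (9/10))^3*(rational part) = 11*ξ/18 + 7/10.
Order-3 pole: residue = g''(a)/2; g''(9/10) = 0, so the residue is 0.
List the singular points by increasing real part (a conjugate pair: the negative imaginary part first).

Radius of convergence at 0: 9/10.
At 9/10: a pole of order 3; residue 0.
At 10/7: an algebraic (square-root) branch point.


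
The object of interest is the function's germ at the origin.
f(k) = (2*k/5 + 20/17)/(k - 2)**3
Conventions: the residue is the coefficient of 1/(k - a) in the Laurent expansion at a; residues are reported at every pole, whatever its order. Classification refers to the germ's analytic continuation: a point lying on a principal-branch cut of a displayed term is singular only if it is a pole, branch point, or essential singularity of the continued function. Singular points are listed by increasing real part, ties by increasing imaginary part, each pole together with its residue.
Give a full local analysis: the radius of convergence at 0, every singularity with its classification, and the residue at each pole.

Denominator factor (k - 2)^3: pole of order 3 at 2, modulus 2.
The radius of convergence is the smallest modulus among the singular points: 2.
At the order-3 pole 2 set g(k) = (k - (2))^3*f(k) = 2*k/5 + 20/17.
Order-3 pole: residue = g''(a)/2; g''(2) = 0, so the residue is 0.

Radius of convergence at 0: 2.
At 2: a pole of order 3; residue 0.


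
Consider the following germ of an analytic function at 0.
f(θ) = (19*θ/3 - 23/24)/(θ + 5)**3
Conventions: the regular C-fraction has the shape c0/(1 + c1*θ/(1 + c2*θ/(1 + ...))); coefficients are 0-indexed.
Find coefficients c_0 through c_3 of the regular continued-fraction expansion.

The regular C-fraction coefficients are [-23/3000, 829/115, -631627/95335, 43143722/2618093915].

Taylor coefficients (expand at 0): a_0 = -23/3000, a_1 = 829/15000, a_2 = -403/12500, a_3 = 479/37500.
c0 = a_0 = -23/3000. Peel one level at a time: if S = 1 + c*θ/S' with S'(0) = 1, then c is the θ-coefficient of S and S' = c*θ/(S - 1).
S_1 = c0/f = 1 + (829/115)*θ + (631627/13225)*θ^2 + ...; c1 = 829/115.
S_2 = c1*θ/(S_1 - 1) = 1 + (-631627/95335)*θ + (1875814/17181025)*θ^2 + ...; c2 = -631627/95335.
S_3 = c2*θ/(S_2 - 1) = 1 + (43143722/2618093915)*θ + ...; c3 = 43143722/2618093915.


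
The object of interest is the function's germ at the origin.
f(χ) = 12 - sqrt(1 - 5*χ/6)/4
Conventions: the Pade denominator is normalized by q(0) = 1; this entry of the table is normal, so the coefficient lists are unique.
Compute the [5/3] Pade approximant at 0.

The Pade approximant has numerator coefficients [47/4, -6305/384, 15575/2304, -41875/55296, -3125/1327104, -3125/63700992]; denominator coefficients [1, -45/32, 75/128, -625/9216].

Taylor coefficients needed (expand at 0): a_0 = 47/4, a_1 = 5/48, a_2 = 25/1152, a_3 = 125/13824, a_4 = 3125/663552, a_5 = 21875/7962624, a_6 = 109375/63700992, a_7 = 859375/764411904, a_8 = 55859375/73383542784.
Write the denominator as Q(χ) = 1 + q1*χ + q2*χ^2 + q3*χ^3. Requiring Q*f - P = O(χ^9) with deg P <= 5 kills the coefficients of χ^6..χ^8 in Q*f:
  χ^6: a_6 + q1*a_5 + q2*a_4 + q3*a_3 = 0, i.e. 109375/63700992 + (21875/7962624)*q1 + (3125/663552)*q2 + (125/13824)*q3 = 0.
  χ^7: a_7 + q1*a_6 + q2*a_5 + q3*a_4 = 0, i.e. 859375/764411904 + (109375/63700992)*q1 + (21875/7962624)*q2 + (3125/663552)*q3 = 0.
  χ^8: a_8 + q1*a_7 + q2*a_6 + q3*a_5 = 0, i.e. 55859375/73383542784 + (859375/764411904)*q1 + (109375/63700992)*q2 + (21875/7962624)*q3 = 0.
Solving this linear system: q1 = -45/32, q2 = 75/128, q3 = -625/9216.
The numerator is Q*f truncated at degree 5: P0 = a_0 = 47/4; P1 = a_1 + q1*a_0 = -6305/384; P2 = a_2 + q1*a_1 + q2*a_0 = 15575/2304; P3 = a_3 + q1*a_2 + q2*a_1 + q3*a_0 = -41875/55296; P4 = a_4 + q1*a_3 + q2*a_2 + q3*a_1 = -3125/1327104; P5 = a_5 + q1*a_4 + q2*a_3 + q3*a_2 = -3125/63700992.


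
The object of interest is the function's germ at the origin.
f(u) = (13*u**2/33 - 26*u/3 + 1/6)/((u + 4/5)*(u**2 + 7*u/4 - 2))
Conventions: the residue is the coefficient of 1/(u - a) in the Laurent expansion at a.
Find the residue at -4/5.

At the order-1 pole -4/5 set g(u) = (u - (-4/5))*f(u) = (13*u**2/33 - 26*u/3 + 1/6)/(u**2 + 7*u/4 - 2).
Simple pole: residue = g(a) at a = -4/5, which is -12131/4554.

The residue is -12131/4554.


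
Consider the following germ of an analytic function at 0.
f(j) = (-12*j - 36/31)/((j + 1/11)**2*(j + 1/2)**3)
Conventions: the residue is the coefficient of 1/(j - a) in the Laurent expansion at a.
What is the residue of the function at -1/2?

At the order-3 pole -1/2 set g(j) = (j - (-1/2))^3*f(j) = (-12*j - 36/31)/(j + 1/11)**2.
Order-3 pole: residue = g''(a)/2; g''(-1/2) = 7581376/22599, so the residue is 3790688/22599.

The residue is 3790688/22599.


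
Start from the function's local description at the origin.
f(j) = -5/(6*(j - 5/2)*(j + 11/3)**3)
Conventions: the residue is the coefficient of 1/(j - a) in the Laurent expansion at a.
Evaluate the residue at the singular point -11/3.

The residue is 180/50653.

At the order-3 pole -11/3 set g(j) = (j - (-11/3))^3*f(j) = -5/(6*(j - 5/2)).
Order-3 pole: residue = g''(a)/2; g''(-11/3) = 360/50653, so the residue is 180/50653.


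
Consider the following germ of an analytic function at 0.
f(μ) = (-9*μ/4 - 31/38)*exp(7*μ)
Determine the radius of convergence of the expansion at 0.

The radius of convergence is infinite.

The factor exp(7*μ) is entire and contributes no finite singular point.
The polynomial part has no poles.
No finite singular points: the Taylor series at 0 converges everywhere.


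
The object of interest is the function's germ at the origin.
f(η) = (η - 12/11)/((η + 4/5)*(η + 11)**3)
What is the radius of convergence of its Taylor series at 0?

The radius of convergence is 4/5.

Denominator factor (η + 4/5): pole of order 1 at -4/5, modulus 4/5.
Denominator factor (η + 11)^3: pole of order 3 at -11, modulus 11.
The radius of convergence is the smallest modulus among the singular points: 4/5.


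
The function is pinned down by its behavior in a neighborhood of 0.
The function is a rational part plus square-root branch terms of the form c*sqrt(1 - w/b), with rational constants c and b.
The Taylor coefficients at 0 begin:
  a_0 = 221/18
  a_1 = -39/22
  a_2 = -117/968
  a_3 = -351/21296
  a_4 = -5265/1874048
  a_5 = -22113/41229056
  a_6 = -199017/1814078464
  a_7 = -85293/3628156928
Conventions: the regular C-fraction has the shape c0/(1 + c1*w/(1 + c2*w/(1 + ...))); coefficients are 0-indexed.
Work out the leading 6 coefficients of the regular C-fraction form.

The regular C-fraction coefficients are [221/18, 27/187, -159/748, -51/2332, -267/2332, -159/3916].

Taylor coefficients (read off): a_0 = 221/18, a_1 = -39/22, a_2 = -117/968, a_3 = -351/21296, a_4 = -5265/1874048, a_5 = -22113/41229056.
c0 = a_0 = 221/18. Peel one level at a time: if S = 1 + c*w/S' with S'(0) = 1, then c is the w-coefficient of S and S' = c*w/(S - 1).
S_1 = c0/f = 1 + (27/187)*w + (4293/139876)*w^2 + ...; c1 = 27/187.
S_2 = c1*w/(S_1 - 1) = 1 + (-159/748)*w + (-9/1936)*w^2 + ...; c2 = -159/748.
S_3 = c2*w/(S_2 - 1) = 1 + (-51/2332)*w + (-13617/5438224)*w^2 + ...; c3 = -51/2332.
S_4 = c3*w/(S_3 - 1) = 1 + (-267/2332)*w + (-9/1936)*w^2 + ...; c4 = -267/2332.
S_5 = c4*w/(S_4 - 1) = 1 + (-159/3916)*w + ...; c5 = -159/3916.


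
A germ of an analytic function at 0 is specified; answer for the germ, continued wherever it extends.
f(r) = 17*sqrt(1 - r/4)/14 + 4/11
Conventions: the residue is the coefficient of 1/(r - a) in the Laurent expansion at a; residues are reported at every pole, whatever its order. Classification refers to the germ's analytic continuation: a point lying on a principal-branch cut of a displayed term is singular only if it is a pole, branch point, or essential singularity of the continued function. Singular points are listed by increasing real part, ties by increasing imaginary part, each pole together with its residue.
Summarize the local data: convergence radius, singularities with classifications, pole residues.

Branch term (17/14)*sqrt(1 - r/(4)): its argument vanishes at r = 4, a square-root branch point, modulus 4.
The radius of convergence is the smallest modulus among the singular points: 4.

Radius of convergence at 0: 4.
At 4: an algebraic (square-root) branch point.


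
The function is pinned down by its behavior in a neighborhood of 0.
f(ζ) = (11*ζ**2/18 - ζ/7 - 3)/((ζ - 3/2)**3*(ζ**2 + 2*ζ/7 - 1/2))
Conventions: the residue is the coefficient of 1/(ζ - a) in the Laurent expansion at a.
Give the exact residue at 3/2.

The residue is -4949084/2042829.

At the order-3 pole 3/2 set g(ζ) = (ζ - (3/2))^3*f(ζ) = (11*ζ**2/18 - ζ/7 - 3)/(ζ**2 + 2*ζ/7 - 1/2).
Order-3 pole: residue = g''(a)/2; g''(3/2) = -9898168/2042829, so the residue is -4949084/2042829.


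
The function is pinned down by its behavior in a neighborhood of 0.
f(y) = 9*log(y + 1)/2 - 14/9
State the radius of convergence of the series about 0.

Branch term (9/2)*log(1 - y/(-1)): its argument vanishes at y = -1, a logarithmic branch point, modulus 1.
The radius of convergence is the smallest modulus among the singular points: 1.

The radius of convergence is 1.


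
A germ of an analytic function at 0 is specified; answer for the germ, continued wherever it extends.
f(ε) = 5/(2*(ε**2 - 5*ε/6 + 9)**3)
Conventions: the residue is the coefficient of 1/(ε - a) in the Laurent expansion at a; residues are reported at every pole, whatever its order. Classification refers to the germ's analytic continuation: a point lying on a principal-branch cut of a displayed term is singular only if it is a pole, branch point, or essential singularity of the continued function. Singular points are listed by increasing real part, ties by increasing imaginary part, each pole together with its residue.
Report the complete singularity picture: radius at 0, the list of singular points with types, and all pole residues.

Radius of convergence at 0: 3.
At (5/12) - ((1/12)*sqrt(1271))*i: a pole of order 3; residue ((116640/2053225511)*sqrt(1271))*i.
At (5/12) + ((1/12)*sqrt(1271))*i: a pole of order 3; residue -((116640/2053225511)*sqrt(1271))*i.

Denominator factor (ε**2 - 5*ε/6 + 9)^3: discriminant -1271/36, complex-conjugate roots (5/12) + ((1/12)*sqrt(1271))*i and (5/12) - ((1/12)*sqrt(1271))*i; poles of order 3, moduli 3 and 3.
The radius of convergence is the smallest modulus among the singular points: 3.
The factor ε**2 - 5*ε/6 + 9 splits as (ε - a)(ε - a') with a = (5/12) - ((1/12)*sqrt(1271))*i, a' = (5/12) + ((1/12)*sqrt(1271))*i. At the order-3 pole a set g(ε) = (ε - a)^3*f(ε) = [5/2] / (ε - a')^3.
Order-3 pole: residue = g''(a)/2; g''((5/12) - ((1/12)*sqrt(1271))*i) = ((233280/2053225511)*sqrt(1271))*i, so the residue is ((116640/2053225511)*sqrt(1271))*i.
The factor ε**2 - 5*ε/6 + 9 splits as (ε - a)(ε - a') with a = (5/12) + ((1/12)*sqrt(1271))*i, a' = (5/12) - ((1/12)*sqrt(1271))*i. At the order-3 pole a set g(ε) = (ε - a)^3*f(ε) = [5/2] / (ε - a')^3.
Order-3 pole: residue = g''(a)/2; g''((5/12) + ((1/12)*sqrt(1271))*i) = -((233280/2053225511)*sqrt(1271))*i, so the residue is -((116640/2053225511)*sqrt(1271))*i.
List the singular points by increasing real part (a conjugate pair: the negative imaginary part first).


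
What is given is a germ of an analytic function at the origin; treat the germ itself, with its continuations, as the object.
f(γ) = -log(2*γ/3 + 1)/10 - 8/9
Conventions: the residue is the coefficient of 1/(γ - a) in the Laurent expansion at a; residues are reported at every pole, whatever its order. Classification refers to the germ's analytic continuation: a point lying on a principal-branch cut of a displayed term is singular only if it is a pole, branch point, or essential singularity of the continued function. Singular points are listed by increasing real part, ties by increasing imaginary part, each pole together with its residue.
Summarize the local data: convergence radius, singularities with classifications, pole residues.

Radius of convergence at 0: 3/2.
At -3/2: a logarithmic branch point.

Branch term (-1/10)*log(1 - γ/(-3/2)): its argument vanishes at γ = -3/2, a logarithmic branch point, modulus 3/2.
The radius of convergence is the smallest modulus among the singular points: 3/2.


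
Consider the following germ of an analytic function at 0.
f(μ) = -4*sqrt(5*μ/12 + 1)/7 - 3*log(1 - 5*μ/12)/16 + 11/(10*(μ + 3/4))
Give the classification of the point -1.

Denominator factors: μ + 3/4 = -1/4 at μ = -1 — none vanishes.
Branch term log(1 - μ/(12/5)): argument at -1 is 17/12, nonzero, so -1 is not its branch point (a point on a principal cut is still regular for the continued germ).
Branch term sqrt(1 - μ/(-12/5)): argument at -1 is 7/12, nonzero, so -1 is not its branch point (a point on a principal cut is still regular for the continued germ).
So the germ continues analytically to -1.

The point is a regular point.


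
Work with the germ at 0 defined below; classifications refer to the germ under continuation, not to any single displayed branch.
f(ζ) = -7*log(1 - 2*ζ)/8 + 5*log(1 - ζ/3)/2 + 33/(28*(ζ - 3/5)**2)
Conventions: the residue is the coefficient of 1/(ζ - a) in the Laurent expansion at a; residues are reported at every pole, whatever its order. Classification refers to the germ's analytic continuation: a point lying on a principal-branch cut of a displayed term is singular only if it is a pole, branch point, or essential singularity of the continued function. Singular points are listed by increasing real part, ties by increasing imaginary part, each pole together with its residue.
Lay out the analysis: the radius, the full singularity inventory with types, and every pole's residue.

Radius of convergence at 0: 1/2.
At 1/2: a logarithmic branch point.
At 3/5: a pole of order 2; residue 0.
At 3: a logarithmic branch point.

Denominator factor (ζ - 3/5)^2: pole of order 2 at 3/5, modulus 3/5.
Branch term (-7/8)*log(1 - ζ/(1/2)): its argument vanishes at ζ = 1/2, a logarithmic branch point, modulus 1/2.
Branch term (5/2)*log(1 - ζ/(3)): its argument vanishes at ζ = 3, a logarithmic branch point, modulus 3.
The radius of convergence is the smallest modulus among the singular points: 1/2.
The branch terms are analytic at 3/5 and contribute nothing to the residue; only the rational part matters.
At the order-2 pole 3/5 set g(ζ) = (ζ - (3/5))^2*(rational part) = 33/28.
Order-2 pole: residue = g'(a); g'(3/5) = 0, so the residue is 0.
List the singular points by increasing real part (a conjugate pair: the negative imaginary part first).


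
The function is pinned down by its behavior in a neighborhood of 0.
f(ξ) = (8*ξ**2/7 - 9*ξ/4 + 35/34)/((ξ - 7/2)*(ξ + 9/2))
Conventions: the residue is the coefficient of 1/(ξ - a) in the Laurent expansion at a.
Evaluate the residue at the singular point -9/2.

At the order-1 pole -9/2 set g(ξ) = (ξ - (-9/2))*f(ξ) = (8*ξ**2/7 - 9*ξ/4 + 35/34)/(ξ - 7/2).
Simple pole: residue = g(a) at a = -9/2, which is -32651/7616.

The residue is -32651/7616.


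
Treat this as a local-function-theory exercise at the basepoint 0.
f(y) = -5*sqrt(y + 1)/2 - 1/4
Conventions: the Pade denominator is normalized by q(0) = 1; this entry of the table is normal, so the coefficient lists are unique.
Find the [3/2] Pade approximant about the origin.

The Pade approximant has numerator coefficients [-11/4, -4, -93/64, -5/64]; denominator coefficients [1, 1, 3/16].

Taylor coefficients needed (expand at 0): a_0 = -11/4, a_1 = -5/4, a_2 = 5/16, a_3 = -5/32, a_4 = 25/256, a_5 = -35/512.
Write the denominator as Q(y) = 1 + q1*y + q2*y^2. Requiring Q*f - P = O(y^6) with deg P <= 3 kills the coefficients of y^4..y^5 in Q*f:
  y^4: a_4 + q1*a_3 + q2*a_2 = 0, i.e. 25/256 + (-5/32)*q1 + (5/16)*q2 = 0.
  y^5: a_5 + q1*a_4 + q2*a_3 = 0, i.e. -35/512 + (25/256)*q1 + (-5/32)*q2 = 0.
Solving this linear system: q1 = 1, q2 = 3/16.
The numerator is Q*f truncated at degree 3: P0 = a_0 = -11/4; P1 = a_1 + q1*a_0 = -4; P2 = a_2 + q1*a_1 + q2*a_0 = -93/64; P3 = a_3 + q1*a_2 + q2*a_1 = -5/64.


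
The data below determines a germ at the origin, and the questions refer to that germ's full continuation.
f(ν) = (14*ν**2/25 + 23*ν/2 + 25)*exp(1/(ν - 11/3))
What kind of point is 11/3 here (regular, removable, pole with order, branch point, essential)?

The point is an essential singularity.

The exponent 1/(ν - (11/3)) has a pole at 11/3, so exp(1/(ν - (11/3))) takes every nonzero value near it: an essential singularity (not a pole of any order).


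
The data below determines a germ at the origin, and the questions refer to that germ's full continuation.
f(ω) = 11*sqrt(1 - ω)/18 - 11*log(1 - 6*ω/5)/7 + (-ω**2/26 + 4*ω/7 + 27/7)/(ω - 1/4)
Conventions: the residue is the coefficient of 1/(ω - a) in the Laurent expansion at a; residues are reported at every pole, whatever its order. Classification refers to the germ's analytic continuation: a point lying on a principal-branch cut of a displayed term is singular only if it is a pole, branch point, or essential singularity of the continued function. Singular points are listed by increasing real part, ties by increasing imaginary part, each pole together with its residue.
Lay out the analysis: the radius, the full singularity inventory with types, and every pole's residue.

Radius of convergence at 0: 1/4.
At 1/4: a pole of order 1; residue 1663/416.
At 5/6: a logarithmic branch point.
At 1: an algebraic (square-root) branch point.

Denominator factor (ω - 1/4): pole of order 1 at 1/4, modulus 1/4.
Branch term (11/18)*sqrt(1 - ω/(1)): its argument vanishes at ω = 1, a square-root branch point, modulus 1.
Branch term (-11/7)*log(1 - ω/(5/6)): its argument vanishes at ω = 5/6, a logarithmic branch point, modulus 5/6.
The radius of convergence is the smallest modulus among the singular points: 1/4.
The branch terms are analytic at 1/4 and contribute nothing to the residue; only the rational part matters.
At the order-1 pole 1/4 set g(ω) = (ω - (1/4))*(rational part) = -ω**2/26 + 4*ω/7 + 27/7.
Simple pole: residue = g(a) at a = 1/4, which is 1663/416.
List the singular points by increasing real part (a conjugate pair: the negative imaginary part first).


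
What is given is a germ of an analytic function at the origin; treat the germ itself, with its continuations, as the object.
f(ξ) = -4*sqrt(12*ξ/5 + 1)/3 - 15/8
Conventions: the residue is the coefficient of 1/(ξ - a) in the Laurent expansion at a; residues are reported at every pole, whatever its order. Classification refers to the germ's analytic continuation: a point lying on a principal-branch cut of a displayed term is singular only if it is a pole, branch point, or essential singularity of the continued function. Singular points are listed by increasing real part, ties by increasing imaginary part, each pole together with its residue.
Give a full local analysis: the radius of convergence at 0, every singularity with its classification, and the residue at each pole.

Branch term (-4/3)*sqrt(1 - ξ/(-5/12)): its argument vanishes at ξ = -5/12, a square-root branch point, modulus 5/12.
The radius of convergence is the smallest modulus among the singular points: 5/12.

Radius of convergence at 0: 5/12.
At -5/12: an algebraic (square-root) branch point.


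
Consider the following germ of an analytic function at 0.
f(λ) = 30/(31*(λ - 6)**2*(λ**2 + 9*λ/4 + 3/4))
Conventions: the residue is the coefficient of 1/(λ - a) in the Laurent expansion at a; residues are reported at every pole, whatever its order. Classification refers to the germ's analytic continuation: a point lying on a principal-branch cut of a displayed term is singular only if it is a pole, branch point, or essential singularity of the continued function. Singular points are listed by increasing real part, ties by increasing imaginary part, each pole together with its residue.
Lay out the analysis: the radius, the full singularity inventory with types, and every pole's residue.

Denominator factor (λ - 6)^2: pole of order 2 at 6, modulus 6.
Denominator factor (λ**2 + 9*λ/4 + 3/4): discriminant 33/16, real irrational roots -9/8 + (1/8)*sqrt(33) and -9/8 - (1/8)*sqrt(33); poles of order 1, moduli 9/8 - (1/8)*sqrt(33) and 9/8 + (1/8)*sqrt(33).
The radius of convergence is the smallest modulus among the singular points: 9/8 - (1/8)*sqrt(33).
The factor λ**2 + 9*λ/4 + 3/4 splits as (λ - a)(λ - a') with a = -9/8 - (1/8)*sqrt(33), a' = -9/8 + (1/8)*sqrt(33). At the order-1 pole a set g(λ) = (λ - a)*f(λ) = [30/(31*(λ - 6)**2)] / (λ - a').
Simple pole: residue = g(a) at a = -9/8 - (1/8)*sqrt(33), which is 380/139159 - (10940/4592247)*sqrt(33).
The factor λ**2 + 9*λ/4 + 3/4 splits as (λ - a)(λ - a') with a = -9/8 + (1/8)*sqrt(33), a' = -9/8 - (1/8)*sqrt(33). At the order-1 pole a set g(λ) = (λ - a)*f(λ) = [30/(31*(λ - 6)**2)] / (λ - a').
Simple pole: residue = g(a) at a = -9/8 + (1/8)*sqrt(33), which is 380/139159 + (10940/4592247)*sqrt(33).
At the order-2 pole 6 set g(λ) = (λ - (6))^2*f(λ) = 30/(31*(λ**2 + 9*λ/4 + 3/4)).
Order-2 pole: residue = g'(a); g'(6) = -760/139159, so the residue is -760/139159.
List the singular points by increasing real part (a conjugate pair: the negative imaginary part first).

Radius of convergence at 0: 9/8 - (1/8)*sqrt(33).
At -9/8 - (1/8)*sqrt(33): a pole of order 1; residue 380/139159 - (10940/4592247)*sqrt(33).
At -9/8 + (1/8)*sqrt(33): a pole of order 1; residue 380/139159 + (10940/4592247)*sqrt(33).
At 6: a pole of order 2; residue -760/139159.


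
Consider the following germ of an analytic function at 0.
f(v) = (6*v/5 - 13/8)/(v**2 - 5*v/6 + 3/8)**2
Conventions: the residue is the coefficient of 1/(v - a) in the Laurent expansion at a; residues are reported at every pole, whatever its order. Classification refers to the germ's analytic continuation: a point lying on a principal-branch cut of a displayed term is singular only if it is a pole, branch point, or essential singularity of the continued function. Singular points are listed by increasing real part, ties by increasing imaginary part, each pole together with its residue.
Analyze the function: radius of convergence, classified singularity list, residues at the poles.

Denominator factor (v**2 - 5*v/6 + 3/8)^2: discriminant -29/36, complex-conjugate roots (5/12) + ((1/12)*sqrt(29))*i and (5/12) - ((1/12)*sqrt(29))*i; poles of order 2, moduli (1/4)*sqrt(6) and (1/4)*sqrt(6).
The radius of convergence is the smallest modulus among the singular points: (1/4)*sqrt(6).
The factor v**2 - 5*v/6 + 3/8 splits as (v - a)(v - a') with a = (5/12) - ((1/12)*sqrt(29))*i, a' = (5/12) + ((1/12)*sqrt(29))*i. At the order-2 pole a set g(v) = (v - a)^2*f(v) = [6*v/5 - 13/8] / (v - a')^2.
Order-2 pole: residue = g'(a); g'((5/12) - ((1/12)*sqrt(29))*i) = -((486/841)*sqrt(29))*i, so the residue is -((486/841)*sqrt(29))*i.
The factor v**2 - 5*v/6 + 3/8 splits as (v - a)(v - a') with a = (5/12) + ((1/12)*sqrt(29))*i, a' = (5/12) - ((1/12)*sqrt(29))*i. At the order-2 pole a set g(v) = (v - a)^2*f(v) = [6*v/5 - 13/8] / (v - a')^2.
Order-2 pole: residue = g'(a); g'((5/12) + ((1/12)*sqrt(29))*i) = ((486/841)*sqrt(29))*i, so the residue is ((486/841)*sqrt(29))*i.
List the singular points by increasing real part (a conjugate pair: the negative imaginary part first).

Radius of convergence at 0: (1/4)*sqrt(6).
At (5/12) - ((1/12)*sqrt(29))*i: a pole of order 2; residue -((486/841)*sqrt(29))*i.
At (5/12) + ((1/12)*sqrt(29))*i: a pole of order 2; residue ((486/841)*sqrt(29))*i.


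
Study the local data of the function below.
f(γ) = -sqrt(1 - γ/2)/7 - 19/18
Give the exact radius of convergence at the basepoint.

Branch term (-1/7)*sqrt(1 - γ/(2)): its argument vanishes at γ = 2, a square-root branch point, modulus 2.
The radius of convergence is the smallest modulus among the singular points: 2.

The radius of convergence is 2.


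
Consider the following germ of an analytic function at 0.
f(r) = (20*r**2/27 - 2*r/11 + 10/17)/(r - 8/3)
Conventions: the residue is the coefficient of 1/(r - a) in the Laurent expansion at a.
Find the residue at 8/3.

At the order-1 pole 8/3 set g(r) = (r - (8/3))*f(r) = 20*r**2/27 - 2*r/11 + 10/17.
Simple pole: residue = g(a) at a = 8/3, which is 244058/45441.

The residue is 244058/45441.


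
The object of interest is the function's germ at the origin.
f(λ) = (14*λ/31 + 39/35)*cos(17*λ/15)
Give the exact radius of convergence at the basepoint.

The radius of convergence is infinite.

The factor cos(17*λ/15) is entire and contributes no finite singular point.
The polynomial part has no poles.
No finite singular points: the Taylor series at 0 converges everywhere.


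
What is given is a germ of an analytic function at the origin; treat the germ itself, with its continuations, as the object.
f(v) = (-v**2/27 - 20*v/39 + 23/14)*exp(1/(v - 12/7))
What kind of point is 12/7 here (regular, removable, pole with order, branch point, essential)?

The exponent 1/(v - (12/7)) has a pole at 12/7, so exp(1/(v - (12/7))) takes every nonzero value near it: an essential singularity (not a pole of any order).

The point is an essential singularity.


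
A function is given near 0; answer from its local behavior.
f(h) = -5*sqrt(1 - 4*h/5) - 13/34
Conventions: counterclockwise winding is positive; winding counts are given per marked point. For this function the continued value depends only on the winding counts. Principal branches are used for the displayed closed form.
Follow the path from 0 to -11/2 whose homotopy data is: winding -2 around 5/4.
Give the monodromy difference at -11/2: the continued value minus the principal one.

Continued minus principal equals 0.

The rational part is single-valued and drops out of the difference; each branch term changes only by its own monodromy.
(-5)*sqrt(1 - h/(5/4)): winding -2 is even, the square root returns to the same sheet, contribution 0.
Summing the contributions at h = -11/2 gives 0.


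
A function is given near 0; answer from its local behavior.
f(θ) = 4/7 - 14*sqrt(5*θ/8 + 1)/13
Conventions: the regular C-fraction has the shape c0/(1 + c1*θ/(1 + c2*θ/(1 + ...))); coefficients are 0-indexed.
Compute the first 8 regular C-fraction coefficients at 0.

The regular C-fraction coefficients are [-46/91, -245/368, 605/736, 115/3872, 1095/3872, 605/7008, 1585/7008, 1095/10144].

Taylor coefficients (expand at 0): a_0 = -46/91, a_1 = -35/104, a_2 = 175/3328, a_3 = -875/53248, a_4 = 21875/3407872, a_5 = -153125/54525952, a_6 = 2296875/1744830464, a_7 = -18046875/27917287424.
c0 = a_0 = -46/91. Peel one level at a time: if S = 1 + c*θ/S' with S'(0) = 1, then c is the θ-coefficient of S and S' = c*θ/(S - 1).
S_1 = c0/f = 1 + (-245/368)*θ + (148225/270848)*θ^2 + ...; c1 = -245/368.
S_2 = c1*θ/(S_1 - 1) = 1 + (605/736)*θ + (-25/1024)*θ^2 + ...; c2 = 605/736.
S_3 = c2*θ/(S_2 - 1) = 1 + (115/3872)*θ + (-125925/14992384)*θ^2 + ...; c3 = 115/3872.
S_4 = c3*θ/(S_3 - 1) = 1 + (1095/3872)*θ + (-25/1024)*θ^2 + ...; c4 = 1095/3872.
S_5 = c4*θ/(S_4 - 1) = 1 + (605/7008)*θ + (-958925/49112064)*θ^2 + ...; c5 = 605/7008.
S_6 = c5*θ/(S_5 - 1) = 1 + (1585/7008)*θ + (-25/1024)*θ^2 + ...; c6 = 1585/7008.
S_7 = c6*θ/(S_6 - 1) = 1 + (1095/10144)*θ + ...; c7 = 1095/10144.


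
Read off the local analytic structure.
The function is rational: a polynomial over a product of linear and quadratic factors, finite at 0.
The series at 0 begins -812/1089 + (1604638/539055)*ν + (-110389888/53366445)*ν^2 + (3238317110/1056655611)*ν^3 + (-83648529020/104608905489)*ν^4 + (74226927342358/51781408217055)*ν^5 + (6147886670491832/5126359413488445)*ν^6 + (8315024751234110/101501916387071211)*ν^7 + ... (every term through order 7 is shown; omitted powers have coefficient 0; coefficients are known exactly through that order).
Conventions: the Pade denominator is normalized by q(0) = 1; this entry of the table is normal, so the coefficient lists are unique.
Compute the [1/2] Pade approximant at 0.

Taylor coefficients needed (read off): a_0 = -812/1089, a_1 = 1604638/539055, a_2 = -110389888/53366445, a_3 = 3238317110/1056655611.
Write the denominator as Q(ν) = 1 + q1*ν + q2*ν^2. Requiring Q*f - P = O(ν^4) with deg P <= 1 kills the coefficients of ν^2..ν^3 in Q*f:
  ν^2: a_2 + q1*a_1 + q2*a_0 = 0, i.e. -110389888/53366445 + (1604638/539055)*q1 + (-812/1089)*q2 = 0.
  ν^3: a_3 + q1*a_2 + q2*a_1 = 0, i.e. 3238317110/1056655611 + (-110389888/53366445)*q1 + (1604638/539055)*q2 = 0.
Solving this linear system: q1 = 5740979786/10850409009, q2 = -7181538161/10850409009.
The numerator is Q*f truncated at degree 1: P0 = a_0 = -812/1089; P1 = a_1 + q1*a_0 = 513670346434/198924165165.

The Pade approximant has numerator coefficients [-812/1089, 513670346434/198924165165]; denominator coefficients [1, 5740979786/10850409009, -7181538161/10850409009].
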